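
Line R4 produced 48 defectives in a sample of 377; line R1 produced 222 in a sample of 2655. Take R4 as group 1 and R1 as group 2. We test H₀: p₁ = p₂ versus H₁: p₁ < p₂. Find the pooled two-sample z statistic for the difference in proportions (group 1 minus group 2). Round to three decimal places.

z = 2.788

p̂₁ = 48/377 ≈ 0.127321, p̂₂ = 222/2655 ≈ 0.083616.
Pooled p̂ = (48+222)/(377+2655) = 270/3032 = 0.089050.
SE = √(0.0811202 × 0.00302917) = 0.015676.
z = (0.127321 − 0.083616)/0.015676 = 0.043705/0.015676 = 2.788.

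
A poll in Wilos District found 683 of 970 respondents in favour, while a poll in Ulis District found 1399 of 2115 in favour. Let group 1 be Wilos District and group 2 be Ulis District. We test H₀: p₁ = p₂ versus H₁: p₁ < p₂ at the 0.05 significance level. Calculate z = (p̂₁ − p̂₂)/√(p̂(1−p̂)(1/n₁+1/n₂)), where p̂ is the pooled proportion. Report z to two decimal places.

z = 2.35

p̂₁ = 683/970 ≈ 0.70412, p̂₂ = 1399/2115 ≈ 0.66147.
Pooled p̂ = (683+1399)/(970+2115) = 2082/3085 = 0.67488.
SE = √(0.219418 × 0.00150374) = 0.01816.
z = (0.70412 − 0.66147)/0.01816 = 0.04265/0.01816 = 2.35.
p-value = P(Z < 2.348) ≈ 0.9906; since p > α = 0.05, fail to reject H₀.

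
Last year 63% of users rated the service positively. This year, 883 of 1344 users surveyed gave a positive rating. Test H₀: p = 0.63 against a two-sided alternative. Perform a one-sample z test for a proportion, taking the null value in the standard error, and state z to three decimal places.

p̂ = 883/1344 = 0.656994.
Under H₀, SE = √(0.63·0.37/1344) = √(0.000173438) = 0.013170.
z = (0.656994 − 0.63)/0.013170 = 0.026994/0.013170 = 2.050.
p-value = 2·P(Z > 2.050) ≈ 0.0404.

z = 2.050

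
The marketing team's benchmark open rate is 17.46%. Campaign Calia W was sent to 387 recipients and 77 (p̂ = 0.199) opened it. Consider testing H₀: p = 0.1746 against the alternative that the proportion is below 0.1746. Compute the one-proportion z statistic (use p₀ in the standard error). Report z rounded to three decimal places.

p̂ = 77/387 ≈ 0.19897.
Under H₀, SE = √(0.1746·0.8254/387) = √(0.00037239) = 0.01930.
z = (0.19897 − 0.1746)/0.01930 = 0.02437/0.01930 = 1.263.

z = 1.263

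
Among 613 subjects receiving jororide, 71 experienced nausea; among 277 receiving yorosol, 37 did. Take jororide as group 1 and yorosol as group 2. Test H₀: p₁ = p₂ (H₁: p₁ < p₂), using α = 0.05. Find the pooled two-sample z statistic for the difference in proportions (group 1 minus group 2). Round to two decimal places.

z = -0.75

p̂₁ = 71/613 ≈ 0.1158, p̂₂ = 37/277 ≈ 0.1336.
Pooled p̂ = (71+37)/(613+277) = 108/890 = 0.1213.
SE = √(0.106623 × 0.00524143) = 0.0236.
z = (0.1158 − 0.1336)/0.0236 = -0.0178/0.0236 = -0.75.
p-value = P(Z < -0.751) ≈ 0.2264; since p > α = 0.05, fail to reject H₀.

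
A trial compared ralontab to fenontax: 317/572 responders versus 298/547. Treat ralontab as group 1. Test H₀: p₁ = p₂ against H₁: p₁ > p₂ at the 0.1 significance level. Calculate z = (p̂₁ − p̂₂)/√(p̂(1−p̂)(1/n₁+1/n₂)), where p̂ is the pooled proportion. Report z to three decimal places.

z = 0.316

p̂₁ = 317/572 = 0.55420, p̂₂ = 298/547 = 0.54479.
Pooled p̂ = (317+298)/(572+547) = 615/1119 = 0.54960.
SE = √(0.24754 × 0.00357641) = 0.02975.
z = (0.55420 − 0.54479)/0.02975 = 0.00941/0.02975 = 0.316.
p-value = P(Z > 0.316) ≈ 0.3760; since p > α = 0.1, fail to reject H₀.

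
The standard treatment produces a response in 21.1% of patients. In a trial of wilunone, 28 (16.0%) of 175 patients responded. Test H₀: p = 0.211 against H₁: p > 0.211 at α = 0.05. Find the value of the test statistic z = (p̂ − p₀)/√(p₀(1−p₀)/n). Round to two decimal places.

p̂ = 28/175 = 0.16000.
Standard error under H₀: √(0.211×0.789/175) = 0.03084.
z = (0.16000 − 0.211)/0.03084 = -0.05100/0.03084 = -1.65.
p-value = P(Z > -1.654) ≈ 0.9509; since p > α = 0.05, fail to reject H₀.

z = -1.65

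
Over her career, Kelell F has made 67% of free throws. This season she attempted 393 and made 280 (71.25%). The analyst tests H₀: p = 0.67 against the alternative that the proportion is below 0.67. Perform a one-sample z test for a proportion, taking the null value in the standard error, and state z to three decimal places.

z = 1.790

p̂ = 280/393 ≈ 0.71247.
Under H₀, SE = √(0.67·0.33/393) = √(0.000562595) = 0.02372.
z = (0.71247 − 0.67)/0.02372 = 0.04247/0.02372 = 1.790.
p-value = P(Z < 1.790) ≈ 0.9633.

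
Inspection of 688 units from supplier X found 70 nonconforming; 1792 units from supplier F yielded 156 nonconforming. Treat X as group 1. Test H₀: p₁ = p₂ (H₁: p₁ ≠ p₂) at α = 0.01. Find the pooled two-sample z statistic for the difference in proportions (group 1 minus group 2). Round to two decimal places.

z = 1.14

p̂₁ = 70/688 = 0.10174, p̂₂ = 156/1792 = 0.08705.
Pooled p̂ = (70+156)/(688+1792) = 226/2480 = 0.09113.
SE = √(0.0828245 × 0.00201152) = 0.01291.
z = (0.10174 − 0.08705)/0.01291 = 0.01469/0.01291 = 1.14.
Two-sided p-value ≈ 2·Φ(−1.138) = 0.2551. With α = 0.01, fail to reject H₀.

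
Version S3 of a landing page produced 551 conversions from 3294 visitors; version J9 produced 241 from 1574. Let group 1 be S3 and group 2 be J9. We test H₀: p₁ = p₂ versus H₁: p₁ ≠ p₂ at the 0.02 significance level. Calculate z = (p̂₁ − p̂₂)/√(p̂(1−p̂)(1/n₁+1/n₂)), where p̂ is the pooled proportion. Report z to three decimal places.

p̂₁ = 551/3294 = 0.16727, p̂₂ = 241/1574 = 0.15311.
Pooled p̂ = (551+241)/(3294+1574) = 792/4868 = 0.16270.
SE = √(p̂(1−p̂)(1/n₁+1/n₂)) = √(0.16270·0.83730·0.000938906) = √(0.000127903) = 0.01131.
z = (0.16727 − 0.15311)/0.01131 = 0.01416/0.01131 = 1.252.
Two-sided p-value ≈ 2·Φ(−1.252) = 0.2105, so at α = 0.02 we fail to reject H₀.

z = 1.252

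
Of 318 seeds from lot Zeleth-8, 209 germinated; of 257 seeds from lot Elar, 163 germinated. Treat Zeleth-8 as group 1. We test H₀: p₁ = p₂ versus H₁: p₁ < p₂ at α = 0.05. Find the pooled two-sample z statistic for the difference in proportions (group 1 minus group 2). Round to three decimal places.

z = 0.574

p̂₁ = 209/318 ≈ 0.657233, p̂₂ = 163/257 ≈ 0.634241.
Pooled p̂ = (209+163)/(318+257) = 372/575 = 0.646957.
SE = √(p̂(1−p̂)(1/n₁+1/n₂)) = √(0.646957·0.353043·0.0070357) = √(0.00160698) = 0.040087.
z = (0.657233 − 0.634241)/0.040087 = 0.022992/0.040087 = 0.574.
p-value = P(Z < 0.574) ≈ 0.7169, so at α = 0.05 we fail to reject H₀.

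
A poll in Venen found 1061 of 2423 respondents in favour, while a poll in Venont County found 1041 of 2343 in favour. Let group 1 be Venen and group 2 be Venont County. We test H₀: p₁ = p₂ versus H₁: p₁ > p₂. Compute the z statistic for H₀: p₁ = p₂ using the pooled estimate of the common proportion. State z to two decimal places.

z = -0.45

p̂₁ = 1061/2423 ≈ 0.43789, p̂₂ = 1041/2343 ≈ 0.44430.
Pooled p̂ = (1061+1041)/(2423+2343) = 2102/4766 = 0.44104.
SE = √(p̂(1−p̂)(1/n₁+1/n₂)) = √(0.44104·0.55896·0.000839515) = √(0.00020696) = 0.01439.
z = (0.43789 − 0.44430)/0.01439 = -0.00641/0.01439 = -0.45.
p-value = P(Z > -0.446) ≈ 0.6722.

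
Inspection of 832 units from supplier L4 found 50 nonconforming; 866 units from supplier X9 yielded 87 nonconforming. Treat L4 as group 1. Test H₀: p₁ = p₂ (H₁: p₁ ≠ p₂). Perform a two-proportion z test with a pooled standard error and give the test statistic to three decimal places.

p̂₁ = 50/832 = 0.06010, p̂₂ = 87/866 = 0.10046.
Pooled p̂ = (50+87)/(832+866) = 137/1698 = 0.08068.
SE = √(p̂(1−p̂)(1/n₁+1/n₂)) = √(0.08068·0.91932·0.00235666) = √(0.000174801) = 0.01322.
z = (0.06010 − 0.10046)/0.01322 = -0.04036/0.01322 = -3.053.

z = -3.053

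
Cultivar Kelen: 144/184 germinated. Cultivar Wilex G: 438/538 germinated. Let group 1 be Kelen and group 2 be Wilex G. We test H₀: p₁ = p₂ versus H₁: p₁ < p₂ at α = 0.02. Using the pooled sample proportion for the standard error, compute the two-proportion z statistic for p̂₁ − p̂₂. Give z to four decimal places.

z = -0.9335

p̂₁ = 144/184 = 0.7826087, p̂₂ = 438/538 = 0.8141264.
Pooled p̂ = (144+438)/(184+538) = 582/722 = 0.8060942.
SE = √(p̂(1−p̂)(1/n₁+1/n₂)) = √(0.8060942·0.1939058·0.00729352) = √(0.00114002) = 0.0337642.
z = (0.7826087 − 0.8141264)/0.0337642 = -0.0315177/0.0337642 = -0.9335.
p-value = P(Z < -0.933) ≈ 0.1753. With α = 0.02, fail to reject H₀.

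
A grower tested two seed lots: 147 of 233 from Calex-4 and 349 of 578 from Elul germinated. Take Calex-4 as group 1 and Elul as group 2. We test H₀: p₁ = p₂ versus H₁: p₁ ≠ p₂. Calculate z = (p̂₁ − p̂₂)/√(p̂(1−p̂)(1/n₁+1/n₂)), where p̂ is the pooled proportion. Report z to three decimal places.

z = 0.716

p̂₁ = 147/233 ≈ 0.63090, p̂₂ = 349/578 ≈ 0.60381.
Pooled p̂ = (147+349)/(233+578) = 496/811 = 0.61159.
SE = √(0.237548 × 0.00602195) = 0.03782.
z = (0.63090 − 0.60381)/0.03782 = 0.02709/0.03782 = 0.716.
p-value = 2·P(Z > 0.716) ≈ 0.4738.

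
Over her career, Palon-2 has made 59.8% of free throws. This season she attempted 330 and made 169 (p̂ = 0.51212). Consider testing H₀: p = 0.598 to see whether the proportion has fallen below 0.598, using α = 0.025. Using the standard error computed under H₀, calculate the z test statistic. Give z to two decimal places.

p̂ = 169/330 = 0.5121.
Standard error under H₀: √(0.598×0.402/330) = 0.0270.
z = (0.5121 − 0.598)/0.0270 = -0.0859/0.0270 = -3.18.
p-value = P(Z < -3.182) ≈ 0.0007. With α = 0.025, reject H₀.

z = -3.18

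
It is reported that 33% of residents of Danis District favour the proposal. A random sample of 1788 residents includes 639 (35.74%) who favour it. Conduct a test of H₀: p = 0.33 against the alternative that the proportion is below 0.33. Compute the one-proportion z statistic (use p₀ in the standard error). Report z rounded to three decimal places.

p̂ = 639/1788 = 0.35738.
SE = √(p₀(1−p₀)/n) = √(0.2211/1788) = 0.01112.
z = (0.35738 − 0.33)/0.01112 = 0.02738/0.01112 = 2.462.
p-value = P(Z < 2.462) ≈ 0.9931.

z = 2.462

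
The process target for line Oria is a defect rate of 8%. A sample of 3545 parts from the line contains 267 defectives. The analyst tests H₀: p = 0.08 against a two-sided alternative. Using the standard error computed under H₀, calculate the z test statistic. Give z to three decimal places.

p̂ = 267/3545 ≈ 0.075317.
Standard error under H₀: √(0.08×0.92/3545) = 0.004556.
z = (0.075317 − 0.08)/0.004556 = -0.004683/0.004556 = -1.028.
p-value = 2·P(Z > 1.028) ≈ 0.3041.

z = -1.028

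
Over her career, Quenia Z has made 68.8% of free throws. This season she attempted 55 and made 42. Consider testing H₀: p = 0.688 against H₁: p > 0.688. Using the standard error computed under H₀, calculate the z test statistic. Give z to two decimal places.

p̂ = 42/55 ≈ 0.7636.
Under H₀, SE = √(0.688·0.312/55) = √(0.00390284) = 0.0625.
z = (0.7636 − 0.688)/0.0625 = 0.0756/0.0625 = 1.21.
p-value = P(Z > 1.211) ≈ 0.1130.

z = 1.21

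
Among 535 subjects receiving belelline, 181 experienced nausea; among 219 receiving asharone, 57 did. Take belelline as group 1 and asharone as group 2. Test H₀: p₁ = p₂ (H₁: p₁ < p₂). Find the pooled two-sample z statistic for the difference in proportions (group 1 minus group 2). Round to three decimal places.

p̂₁ = 181/535 ≈ 0.338318, p̂₂ = 57/219 ≈ 0.260274.
Pooled p̂ = (181+57)/(535+219) = 238/754 = 0.315650.
SE = √(0.216015 × 0.00643537) = 0.037285.
z = (0.338318 − 0.260274)/0.037285 = 0.078044/0.037285 = 2.093.
p-value = P(Z < 2.093) ≈ 0.9818.

z = 2.093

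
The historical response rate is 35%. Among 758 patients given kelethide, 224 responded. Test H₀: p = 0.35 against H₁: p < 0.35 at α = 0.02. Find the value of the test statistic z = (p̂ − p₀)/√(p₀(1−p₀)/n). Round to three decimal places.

z = -3.145

p̂ = 224/758 = 0.295515.
Standard error under H₀: √(0.35×0.65/758) = 0.017324.
z = (0.295515 − 0.35)/0.017324 = -0.054485/0.017324 = -3.145.
p-value = P(Z < -3.145) ≈ 0.0008; since p < α = 0.02, reject H₀.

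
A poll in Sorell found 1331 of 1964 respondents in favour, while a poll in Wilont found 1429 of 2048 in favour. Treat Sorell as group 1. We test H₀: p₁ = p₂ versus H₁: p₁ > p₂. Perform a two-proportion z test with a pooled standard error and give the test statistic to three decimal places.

p̂₁ = 1331/1964 = 0.677699, p̂₂ = 1429/2048 = 0.697754.
Pooled p̂ = (1331+1429)/(1964+2048) = 2760/4012 = 0.687936.
SE = √(p̂(1−p̂)(1/n₁+1/n₂)) = √(0.687936·0.312064·0.000997446) = √(0.000214132) = 0.014633.
z = (0.677699 − 0.697754)/0.014633 = -0.020055/0.014633 = -1.371.

z = -1.371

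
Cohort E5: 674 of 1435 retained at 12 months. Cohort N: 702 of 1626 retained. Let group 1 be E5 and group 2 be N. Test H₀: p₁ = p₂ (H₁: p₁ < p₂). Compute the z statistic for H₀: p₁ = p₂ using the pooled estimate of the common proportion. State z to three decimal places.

p̂₁ = 674/1435 ≈ 0.469686, p̂₂ = 702/1626 ≈ 0.431734.
Pooled p̂ = (674+702)/(1435+1626) = 1376/3061 = 0.449526.
SE = √(p̂(1−p̂)(1/n₁+1/n₂)) = √(0.449526·0.550474·0.00131187) = √(0.000324625) = 0.018017.
z = (0.469686 − 0.431734)/0.018017 = 0.037952/0.018017 = 2.106.
p-value = P(Z < 2.106) ≈ 0.9824.

z = 2.106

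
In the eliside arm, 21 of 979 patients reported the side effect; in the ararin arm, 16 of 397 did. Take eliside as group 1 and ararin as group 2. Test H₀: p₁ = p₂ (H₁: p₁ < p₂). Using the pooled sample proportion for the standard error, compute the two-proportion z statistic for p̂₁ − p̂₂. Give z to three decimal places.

z = -1.959

p̂₁ = 21/979 ≈ 0.02145, p̂₂ = 16/397 ≈ 0.04030.
Pooled p̂ = (21+16)/(979+397) = 37/1376 = 0.02689.
SE = √(p̂(1−p̂)(1/n₁+1/n₂)) = √(0.02689·0.97311·0.00354034) = √(9.26383e-05) = 0.00962.
z = (0.02145 − 0.04030)/0.00962 = -0.01885/0.00962 = -1.959.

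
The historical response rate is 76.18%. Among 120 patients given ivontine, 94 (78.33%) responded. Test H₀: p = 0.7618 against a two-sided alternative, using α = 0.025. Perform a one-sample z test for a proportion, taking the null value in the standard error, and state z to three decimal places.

z = 0.554

p̂ = 94/120 = 0.78333.
SE = √(p₀(1−p₀)/n) = √(0.18146/120) = 0.03889.
z = (0.78333 − 0.7618)/0.03889 = 0.02153/0.03889 = 0.554.
Two-sided p-value ≈ 2·Φ(−0.554) = 0.5798. With α = 0.025, fail to reject H₀.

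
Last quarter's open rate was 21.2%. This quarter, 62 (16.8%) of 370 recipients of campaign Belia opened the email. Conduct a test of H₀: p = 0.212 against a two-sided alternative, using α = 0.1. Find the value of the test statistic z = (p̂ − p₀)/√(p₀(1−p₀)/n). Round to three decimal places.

z = -2.091

p̂ = 62/370 = 0.16757.
SE = √(p₀(1−p₀)/n) = √(0.16706/370) = 0.02125.
z = (0.16757 − 0.212)/0.02125 = -0.04443/0.02125 = -2.091.
p-value = 2·P(Z > 2.091) ≈ 0.0365. With α = 0.1, reject H₀.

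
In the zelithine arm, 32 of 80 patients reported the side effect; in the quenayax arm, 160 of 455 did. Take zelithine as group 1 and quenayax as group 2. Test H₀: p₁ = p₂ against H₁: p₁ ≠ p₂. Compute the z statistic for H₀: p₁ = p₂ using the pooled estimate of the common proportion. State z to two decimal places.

p̂₁ = 32/80 ≈ 0.4000, p̂₂ = 160/455 ≈ 0.3516.
Pooled p̂ = (32+160)/(80+455) = 192/535 = 0.3589.
SE = √(p̂(1−p̂)(1/n₁+1/n₂)) = √(0.3589·0.6411·0.0146978) = √(0.00338174) = 0.0582.
z = (0.4000 − 0.3516)/0.0582 = 0.0484/0.0582 = 0.83.

z = 0.83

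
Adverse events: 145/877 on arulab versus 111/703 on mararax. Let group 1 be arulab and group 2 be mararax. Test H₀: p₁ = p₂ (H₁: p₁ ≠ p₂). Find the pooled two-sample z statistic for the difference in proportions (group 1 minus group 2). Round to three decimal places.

p̂₁ = 145/877 ≈ 0.16534, p̂₂ = 111/703 ≈ 0.15789.
Pooled p̂ = (145+111)/(877+703) = 256/1580 = 0.16203.
SE = √(p̂(1−p̂)(1/n₁+1/n₂)) = √(0.16203·0.83797·0.00256273) = √(0.000347949) = 0.01865.
z = (0.16534 − 0.15789)/0.01865 = 0.00745/0.01865 = 0.399.
Two-sided p-value ≈ 2·Φ(−0.399) = 0.6899.

z = 0.399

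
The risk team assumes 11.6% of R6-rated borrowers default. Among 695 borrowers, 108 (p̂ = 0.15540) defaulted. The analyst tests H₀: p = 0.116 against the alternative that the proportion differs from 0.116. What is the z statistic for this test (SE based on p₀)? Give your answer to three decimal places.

z = 3.243

p̂ = 108/695 ≈ 0.15540.
Under H₀, SE = √(0.116·0.884/695) = √(0.000147545) = 0.01215.
z = (0.15540 − 0.116)/0.01215 = 0.03940/0.01215 = 3.243.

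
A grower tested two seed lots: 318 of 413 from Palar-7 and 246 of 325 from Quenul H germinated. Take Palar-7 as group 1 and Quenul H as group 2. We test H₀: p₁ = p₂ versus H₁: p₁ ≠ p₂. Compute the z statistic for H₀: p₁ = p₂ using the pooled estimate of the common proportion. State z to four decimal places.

z = 0.4147

p̂₁ = 318/413 = 0.769976, p̂₂ = 246/325 = 0.756923.
Pooled p̂ = (318+246)/(413+325) = 564/738 = 0.764228.
SE = √(0.180184 × 0.00549823) = 0.031475.
z = (0.769976 − 0.756923)/0.031475 = 0.013053/0.031475 = 0.4147.
p-value = 2·P(Z > 0.415) ≈ 0.6784.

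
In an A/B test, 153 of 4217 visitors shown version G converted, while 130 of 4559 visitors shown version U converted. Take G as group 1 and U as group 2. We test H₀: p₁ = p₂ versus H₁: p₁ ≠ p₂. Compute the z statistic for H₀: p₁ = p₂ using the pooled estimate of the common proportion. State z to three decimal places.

p̂₁ = 153/4217 = 0.03628, p̂₂ = 130/4559 = 0.02852.
Pooled p̂ = (153+130)/(4217+4559) = 283/8776 = 0.03225.
SE = √(0.0312072 × 0.000456482) = 0.00377.
z = (0.03628 − 0.02852)/0.00377 = 0.00776/0.00377 = 2.058.
Two-sided p-value ≈ 2·Φ(−2.058) = 0.0396.

z = 2.058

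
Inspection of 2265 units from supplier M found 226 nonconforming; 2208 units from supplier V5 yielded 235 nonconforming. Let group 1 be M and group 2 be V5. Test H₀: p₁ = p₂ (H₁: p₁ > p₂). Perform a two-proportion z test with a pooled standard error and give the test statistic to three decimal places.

z = -0.732

p̂₁ = 226/2265 = 0.09978, p̂₂ = 235/2208 = 0.10643.
Pooled p̂ = (226+235)/(2265+2208) = 461/4473 = 0.10306.
SE = √(p̂(1−p̂)(1/n₁+1/n₂)) = √(0.10306·0.89694·0.0008944) = √(8.26791e-05) = 0.00909.
z = (0.09978 − 0.10643)/0.00909 = -0.00665/0.00909 = -0.732.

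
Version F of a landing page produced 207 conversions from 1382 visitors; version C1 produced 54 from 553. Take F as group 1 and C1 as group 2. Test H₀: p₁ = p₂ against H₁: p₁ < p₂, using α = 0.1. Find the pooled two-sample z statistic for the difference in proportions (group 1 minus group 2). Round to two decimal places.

p̂₁ = 207/1382 = 0.1498, p̂₂ = 54/553 = 0.0976.
Pooled p̂ = (207+54)/(1382+553) = 261/1935 = 0.1349.
SE = √(0.11669 × 0.00253191) = 0.0172.
z = (0.1498 − 0.0976)/0.0172 = 0.0522/0.0172 = 3.03.
p-value = P(Z < 3.033) ≈ 0.9988. With α = 0.1, fail to reject H₀.

z = 3.03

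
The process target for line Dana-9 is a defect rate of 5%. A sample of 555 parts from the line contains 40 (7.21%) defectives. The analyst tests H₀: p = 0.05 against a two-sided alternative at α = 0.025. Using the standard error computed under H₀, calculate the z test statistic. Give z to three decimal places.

z = 2.386

p̂ = 40/555 ≈ 0.07207.
Standard error under H₀: √(0.05×0.95/555) = 0.00925.
z = (0.07207 − 0.05)/0.00925 = 0.02207/0.00925 = 2.386.
Two-sided p-value ≈ 2·Φ(−2.386) = 0.0170, so at α = 0.025 we reject H₀.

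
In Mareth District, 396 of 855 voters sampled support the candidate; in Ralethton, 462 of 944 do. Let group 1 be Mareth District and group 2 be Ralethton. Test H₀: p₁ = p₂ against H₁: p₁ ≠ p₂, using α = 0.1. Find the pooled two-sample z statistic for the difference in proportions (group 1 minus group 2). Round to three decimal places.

p̂₁ = 396/855 ≈ 0.46316, p̂₂ = 462/944 ≈ 0.48941.
Pooled p̂ = (396+462)/(855+944) = 858/1799 = 0.47693.
SE = √(0.249468 × 0.00222891) = 0.02358.
z = (0.46316 − 0.48941)/0.02358 = -0.02625/0.02358 = -1.113.
Two-sided p-value ≈ 2·Φ(−1.113) = 0.2656, so at α = 0.1 we fail to reject H₀.

z = -1.113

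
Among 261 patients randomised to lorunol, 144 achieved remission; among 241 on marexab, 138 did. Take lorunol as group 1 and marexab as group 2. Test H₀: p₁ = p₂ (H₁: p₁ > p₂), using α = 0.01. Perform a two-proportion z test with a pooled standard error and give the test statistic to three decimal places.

p̂₁ = 144/261 = 0.55172, p̂₂ = 138/241 = 0.57261.
Pooled p̂ = (144+138)/(261+241) = 282/502 = 0.56175.
SE = √(0.246187 × 0.0079808) = 0.04433.
z = (0.55172 − 0.57261)/0.04433 = -0.02089/0.04433 = -0.471.
p-value = P(Z > -0.471) ≈ 0.6813; since p > α = 0.01, fail to reject H₀.

z = -0.471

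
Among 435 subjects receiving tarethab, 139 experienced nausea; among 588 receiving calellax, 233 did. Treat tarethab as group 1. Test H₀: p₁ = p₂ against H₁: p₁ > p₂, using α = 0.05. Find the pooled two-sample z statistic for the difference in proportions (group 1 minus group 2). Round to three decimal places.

p̂₁ = 139/435 = 0.31954, p̂₂ = 233/588 = 0.39626.
Pooled p̂ = (139+233)/(435+588) = 372/1023 = 0.36364.
SE = √(0.231405 × 0.00399953) = 0.03042.
z = (0.31954 − 0.39626)/0.03042 = -0.07672/0.03042 = -2.522.
p-value = P(Z > -2.522) ≈ 0.9942, so at α = 0.05 we fail to reject H₀.

z = -2.522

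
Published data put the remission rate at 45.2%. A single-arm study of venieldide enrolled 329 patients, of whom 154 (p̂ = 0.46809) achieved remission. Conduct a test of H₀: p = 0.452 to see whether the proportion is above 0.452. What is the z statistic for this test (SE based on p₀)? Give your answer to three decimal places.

z = 0.586

p̂ = 154/329 ≈ 0.46809.
SE = √(p₀(1−p₀)/n) = √(0.2477/329) = 0.02744.
z = (0.46809 − 0.452)/0.02744 = 0.01609/0.02744 = 0.586.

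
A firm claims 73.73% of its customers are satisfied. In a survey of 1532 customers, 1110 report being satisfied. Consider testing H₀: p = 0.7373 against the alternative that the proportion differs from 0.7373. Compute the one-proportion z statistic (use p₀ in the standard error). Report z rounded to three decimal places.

p̂ = 1110/1532 = 0.72454.
Standard error under H₀: √(0.7373×0.2627/1532) = 0.01124.
z = (0.72454 − 0.7373)/0.01124 = -0.01276/0.01124 = -1.135.
p-value = 2·P(Z > 1.135) ≈ 0.2566.

z = -1.135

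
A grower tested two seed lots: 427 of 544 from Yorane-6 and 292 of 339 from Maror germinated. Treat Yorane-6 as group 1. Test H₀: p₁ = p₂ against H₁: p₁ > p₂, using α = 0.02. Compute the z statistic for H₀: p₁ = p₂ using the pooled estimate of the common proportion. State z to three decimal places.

z = -2.840

p̂₁ = 427/544 ≈ 0.78493, p̂₂ = 292/339 ≈ 0.86136.
Pooled p̂ = (427+292)/(544+339) = 719/883 = 0.81427.
SE = √(p̂(1−p̂)(1/n₁+1/n₂)) = √(0.81427·0.18573·0.00478809) = √(0.000724125) = 0.02691.
z = (0.78493 − 0.86136)/0.02691 = -0.07643/0.02691 = -2.840.
p-value = P(Z > -2.840) ≈ 0.9977, so at α = 0.02 we fail to reject H₀.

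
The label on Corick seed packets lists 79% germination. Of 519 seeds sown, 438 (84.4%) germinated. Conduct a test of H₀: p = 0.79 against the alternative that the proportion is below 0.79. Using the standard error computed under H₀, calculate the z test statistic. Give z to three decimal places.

p̂ = 438/519 = 0.84393.
Under H₀, SE = √(0.79·0.21/519) = √(0.000319653) = 0.01788.
z = (0.84393 − 0.79)/0.01788 = 0.05393/0.01788 = 3.016.
p-value = P(Z < 3.016) ≈ 0.9987.

z = 3.016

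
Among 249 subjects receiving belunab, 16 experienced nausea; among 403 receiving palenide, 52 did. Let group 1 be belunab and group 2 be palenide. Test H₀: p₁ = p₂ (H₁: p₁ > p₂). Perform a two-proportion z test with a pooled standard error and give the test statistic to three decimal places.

p̂₁ = 16/249 = 0.06426, p̂₂ = 52/403 = 0.12903.
Pooled p̂ = (16+52)/(249+403) = 68/652 = 0.10429.
SE = √(0.0934171 × 0.00649745) = 0.02464.
z = (0.06426 − 0.12903)/0.02464 = -0.06477/0.02464 = -2.629.

z = -2.629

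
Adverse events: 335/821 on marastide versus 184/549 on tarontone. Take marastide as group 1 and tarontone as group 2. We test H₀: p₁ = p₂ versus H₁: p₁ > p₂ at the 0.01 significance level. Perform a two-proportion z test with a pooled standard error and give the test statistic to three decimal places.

z = 2.725

p̂₁ = 335/821 ≈ 0.408039, p̂₂ = 184/549 ≈ 0.335155.
Pooled p̂ = (335+184)/(821+549) = 519/1370 = 0.378832.
SE = √(p̂(1−p̂)(1/n₁+1/n₂)) = √(0.378832·0.621168·0.00303952) = √(0.000715255) = 0.026744.
z = (0.408039 − 0.335155)/0.026744 = 0.072884/0.026744 = 2.725.
p-value = P(Z > 2.725) ≈ 0.0032. With α = 0.01, reject H₀.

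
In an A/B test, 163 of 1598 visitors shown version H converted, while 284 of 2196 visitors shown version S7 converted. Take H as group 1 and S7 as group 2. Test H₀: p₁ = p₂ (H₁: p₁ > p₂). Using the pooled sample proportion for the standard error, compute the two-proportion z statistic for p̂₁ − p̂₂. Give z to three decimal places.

z = -2.578

p̂₁ = 163/1598 = 0.10200, p̂₂ = 284/2196 = 0.12933.
Pooled p̂ = (163+284)/(1598+2196) = 447/3794 = 0.11782.
SE = √(0.103937 × 0.00108116) = 0.01060.
z = (0.10200 − 0.12933)/0.01060 = -0.02733/0.01060 = -2.578.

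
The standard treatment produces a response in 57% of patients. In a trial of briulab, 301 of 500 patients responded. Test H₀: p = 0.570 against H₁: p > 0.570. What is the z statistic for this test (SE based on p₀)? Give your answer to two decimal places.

p̂ = 301/500 = 0.6020.
Under H₀, SE = √(0.57·0.43/500) = √(0.0004902) = 0.0221.
z = (0.6020 − 0.57)/0.0221 = 0.0320/0.0221 = 1.45.
p-value = P(Z > 1.445) ≈ 0.0742.

z = 1.45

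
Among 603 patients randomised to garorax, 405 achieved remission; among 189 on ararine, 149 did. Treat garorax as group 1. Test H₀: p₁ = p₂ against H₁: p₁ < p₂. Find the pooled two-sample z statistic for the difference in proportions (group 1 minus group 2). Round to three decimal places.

z = -3.054

p̂₁ = 405/603 ≈ 0.67164, p̂₂ = 149/189 ≈ 0.78836.
Pooled p̂ = (405+149)/(603+189) = 554/792 = 0.69949.
SE = √(0.210202 × 0.00694938) = 0.03822.
z = (0.67164 − 0.78836)/0.03822 = -0.11672/0.03822 = -3.054.
p-value = P(Z < -3.054) ≈ 0.0011.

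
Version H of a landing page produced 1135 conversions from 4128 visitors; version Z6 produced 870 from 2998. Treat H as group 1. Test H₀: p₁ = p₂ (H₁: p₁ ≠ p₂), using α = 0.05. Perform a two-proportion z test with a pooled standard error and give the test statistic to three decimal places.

z = -1.413

p̂₁ = 1135/4128 = 0.274952, p̂₂ = 870/2998 = 0.290193.
Pooled p̂ = (1135+870)/(4128+2998) = 2005/7126 = 0.281364.
SE = √(0.202198 × 0.000575804) = 0.010790.
z = (0.274952 − 0.290193)/0.010790 = -0.015241/0.010790 = -1.413.
Two-sided p-value ≈ 2·Φ(−1.413) = 0.1578. With α = 0.05, fail to reject H₀.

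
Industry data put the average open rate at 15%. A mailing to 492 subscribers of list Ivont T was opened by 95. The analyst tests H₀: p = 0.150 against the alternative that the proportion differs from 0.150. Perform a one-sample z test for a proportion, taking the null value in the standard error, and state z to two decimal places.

p̂ = 95/492 = 0.1931.
Standard error under H₀: √(0.15×0.85/492) = 0.0161.
z = (0.1931 − 0.15)/0.0161 = 0.0431/0.0161 = 2.68.

z = 2.68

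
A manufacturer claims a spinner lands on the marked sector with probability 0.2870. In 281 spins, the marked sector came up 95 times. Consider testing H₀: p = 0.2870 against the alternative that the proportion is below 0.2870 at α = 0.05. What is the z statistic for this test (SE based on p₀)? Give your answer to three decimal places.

z = 1.893

p̂ = 95/281 ≈ 0.33808.
SE = √(p₀(1−p₀)/n) = √(0.20463/281) = 0.02699.
z = (0.33808 − 0.287)/0.02699 = 0.05108/0.02699 = 1.893.
p-value = P(Z < 1.893) ≈ 0.9708. With α = 0.05, fail to reject H₀.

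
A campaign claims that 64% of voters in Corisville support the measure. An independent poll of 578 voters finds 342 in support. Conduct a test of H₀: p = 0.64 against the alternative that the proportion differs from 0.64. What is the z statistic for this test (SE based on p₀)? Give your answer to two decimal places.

z = -2.42

p̂ = 342/578 = 0.5917.
SE = √(p₀(1−p₀)/n) = √(0.2304/578) = 0.0200.
z = (0.5917 − 0.64)/0.0200 = -0.0483/0.0200 = -2.42.
Two-sided p-value ≈ 2·Φ(−2.419) = 0.0155.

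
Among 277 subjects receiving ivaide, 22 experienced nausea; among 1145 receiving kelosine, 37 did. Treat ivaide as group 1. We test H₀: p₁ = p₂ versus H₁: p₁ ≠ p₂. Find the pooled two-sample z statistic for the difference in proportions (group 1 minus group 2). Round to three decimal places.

p̂₁ = 22/277 ≈ 0.079422, p̂₂ = 37/1145 ≈ 0.032314.
Pooled p̂ = (22+37)/(277+1145) = 59/1422 = 0.041491.
SE = √(0.0397694 × 0.00448347) = 0.013353.
z = (0.079422 − 0.032314)/0.013353 = 0.047108/0.013353 = 3.528.
p-value = 2·P(Z > 3.528) ≈ 0.0004.

z = 3.528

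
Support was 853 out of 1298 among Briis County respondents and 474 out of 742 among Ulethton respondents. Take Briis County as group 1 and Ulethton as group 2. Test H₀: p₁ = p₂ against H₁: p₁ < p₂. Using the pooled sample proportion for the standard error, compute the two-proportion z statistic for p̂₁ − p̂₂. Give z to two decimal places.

p̂₁ = 853/1298 ≈ 0.6572, p̂₂ = 474/742 ≈ 0.6388.
Pooled p̂ = (853+474)/(1298+742) = 1327/2040 = 0.6505.
SE = √(0.227353 × 0.00211812) = 0.0219.
z = (0.6572 − 0.6388)/0.0219 = 0.0184/0.0219 = 0.84.

z = 0.84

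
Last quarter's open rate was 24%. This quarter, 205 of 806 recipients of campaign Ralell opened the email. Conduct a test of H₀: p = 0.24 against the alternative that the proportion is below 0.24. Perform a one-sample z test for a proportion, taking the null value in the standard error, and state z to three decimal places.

p̂ = 205/806 = 0.25434.
Standard error under H₀: √(0.24×0.76/806) = 0.01504.
z = (0.25434 − 0.24)/0.01504 = 0.01434/0.01504 = 0.953.

z = 0.953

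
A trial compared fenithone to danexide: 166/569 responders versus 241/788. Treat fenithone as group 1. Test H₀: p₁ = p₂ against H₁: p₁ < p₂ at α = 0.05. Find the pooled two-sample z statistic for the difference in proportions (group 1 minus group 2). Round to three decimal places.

p̂₁ = 166/569 ≈ 0.29174, p̂₂ = 241/788 ≈ 0.30584.
Pooled p̂ = (166+241)/(569+788) = 407/1357 = 0.29993.
SE = √(p̂(1−p̂)(1/n₁+1/n₂)) = √(0.29993·0.70007·0.0030265) = √(0.000635477) = 0.02521.
z = (0.29174 − 0.30584)/0.02521 = -0.01410/0.02521 = -0.559.
p-value = P(Z < -0.559) ≈ 0.2880; since p > α = 0.05, fail to reject H₀.

z = -0.559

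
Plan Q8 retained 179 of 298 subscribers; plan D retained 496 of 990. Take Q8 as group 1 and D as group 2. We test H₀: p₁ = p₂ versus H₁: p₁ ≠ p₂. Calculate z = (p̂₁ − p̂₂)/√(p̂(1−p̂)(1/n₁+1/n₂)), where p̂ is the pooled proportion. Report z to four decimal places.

z = 3.0201

p̂₁ = 179/298 ≈ 0.600671, p̂₂ = 496/990 ≈ 0.501010.
Pooled p̂ = (179+496)/(298+990) = 675/1288 = 0.524068.
SE = √(p̂(1−p̂)(1/n₁+1/n₂)) = √(0.524068·0.475932·0.00436581) = √(0.00108892) = 0.032999.
z = (0.600671 − 0.501010)/0.032999 = 0.099661/0.032999 = 3.0201.
p-value = 2·P(Z > 3.020) ≈ 0.0025.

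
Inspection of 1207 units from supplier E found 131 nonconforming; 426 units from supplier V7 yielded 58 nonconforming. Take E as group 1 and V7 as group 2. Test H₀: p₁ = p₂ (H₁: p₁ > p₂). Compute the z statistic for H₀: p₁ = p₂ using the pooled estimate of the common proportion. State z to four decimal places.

p̂₁ = 131/1207 ≈ 0.108534, p̂₂ = 58/426 ≈ 0.136150.
Pooled p̂ = (131+58)/(1207+426) = 189/1633 = 0.115738.
SE = √(0.102343 × 0.00317592) = 0.018029.
z = (0.108534 − 0.136150)/0.018029 = -0.027616/0.018029 = -1.5318.

z = -1.5318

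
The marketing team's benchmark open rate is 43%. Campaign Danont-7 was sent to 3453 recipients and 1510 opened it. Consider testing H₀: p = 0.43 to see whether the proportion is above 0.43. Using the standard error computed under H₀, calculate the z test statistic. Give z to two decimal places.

z = 0.87

p̂ = 1510/3453 ≈ 0.4373.
Under H₀, SE = √(0.43·0.57/3453) = √(7.09818e-05) = 0.0084.
z = (0.4373 − 0.43)/0.0084 = 0.0073/0.0084 = 0.87.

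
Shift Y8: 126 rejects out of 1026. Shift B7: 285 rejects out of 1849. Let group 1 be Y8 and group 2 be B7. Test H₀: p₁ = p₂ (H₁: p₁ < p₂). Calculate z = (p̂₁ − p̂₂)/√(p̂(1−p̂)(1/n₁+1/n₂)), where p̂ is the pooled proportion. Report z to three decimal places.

z = -2.299

p̂₁ = 126/1026 ≈ 0.12281, p̂₂ = 285/1849 ≈ 0.15414.
Pooled p̂ = (126+285)/(1026+1849) = 411/2875 = 0.14296.
SE = √(p̂(1−p̂)(1/n₁+1/n₂)) = √(0.14296·0.85704·0.00151549) = √(0.000185678) = 0.01363.
z = (0.12281 − 0.15414)/0.01363 = -0.03133/0.01363 = -2.299.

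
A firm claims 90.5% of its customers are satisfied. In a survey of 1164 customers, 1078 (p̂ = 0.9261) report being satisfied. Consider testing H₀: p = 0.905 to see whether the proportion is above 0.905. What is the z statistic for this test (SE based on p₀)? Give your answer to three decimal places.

z = 2.457

p̂ = 1078/1164 ≈ 0.926117.
Under H₀, SE = √(0.905·0.095/1164) = √(7.38617e-05) = 0.008594.
z = (0.926117 − 0.905)/0.008594 = 0.021117/0.008594 = 2.457.
p-value = P(Z > 2.457) ≈ 0.0070.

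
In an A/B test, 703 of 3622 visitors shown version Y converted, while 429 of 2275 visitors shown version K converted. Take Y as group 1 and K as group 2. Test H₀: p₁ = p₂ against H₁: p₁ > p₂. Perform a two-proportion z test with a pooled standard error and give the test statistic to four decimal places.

z = 0.5239

p̂₁ = 703/3622 = 0.1940917, p̂₂ = 429/2275 = 0.1885714.
Pooled p̂ = (703+429)/(3622+2275) = 1132/5897 = 0.1919620.
SE = √(0.155113 × 0.000715651) = 0.0105360.
z = (0.1940917 − 0.1885714)/0.0105360 = 0.0055203/0.0105360 = 0.5239.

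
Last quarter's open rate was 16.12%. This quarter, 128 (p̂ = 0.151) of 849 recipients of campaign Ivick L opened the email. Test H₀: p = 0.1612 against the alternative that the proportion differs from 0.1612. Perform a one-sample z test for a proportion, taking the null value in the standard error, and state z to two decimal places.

z = -0.83

p̂ = 128/849 ≈ 0.1508.
Standard error under H₀: √(0.1612×0.8388/849) = 0.0126.
z = (0.1508 − 0.1612)/0.0126 = -0.0104/0.0126 = -0.83.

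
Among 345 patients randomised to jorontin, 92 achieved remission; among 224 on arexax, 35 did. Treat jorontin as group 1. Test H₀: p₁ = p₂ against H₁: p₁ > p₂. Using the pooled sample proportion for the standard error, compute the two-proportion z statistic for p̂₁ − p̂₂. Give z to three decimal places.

p̂₁ = 92/345 ≈ 0.26667, p̂₂ = 35/224 ≈ 0.15625.
Pooled p̂ = (92+35)/(345+224) = 127/569 = 0.22320.
SE = √(0.173381 × 0.00736284) = 0.03573.
z = (0.26667 − 0.15625)/0.03573 = 0.11042/0.03573 = 3.090.
p-value = P(Z > 3.090) ≈ 0.0010.

z = 3.090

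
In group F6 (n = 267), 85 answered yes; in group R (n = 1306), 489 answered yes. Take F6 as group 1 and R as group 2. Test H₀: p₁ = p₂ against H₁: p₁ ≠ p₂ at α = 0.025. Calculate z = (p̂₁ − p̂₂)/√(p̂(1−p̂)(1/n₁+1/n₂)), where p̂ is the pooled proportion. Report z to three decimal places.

z = -1.734

p̂₁ = 85/267 ≈ 0.318352, p̂₂ = 489/1306 ≈ 0.374426.
Pooled p̂ = (85+489)/(267+1306) = 574/1573 = 0.364908.
SE = √(0.23175 × 0.00451102) = 0.032333.
z = (0.318352 − 0.374426)/0.032333 = -0.056074/0.032333 = -1.734.
Two-sided p-value ≈ 2·Φ(−1.734) = 0.0829. With α = 0.025, fail to reject H₀.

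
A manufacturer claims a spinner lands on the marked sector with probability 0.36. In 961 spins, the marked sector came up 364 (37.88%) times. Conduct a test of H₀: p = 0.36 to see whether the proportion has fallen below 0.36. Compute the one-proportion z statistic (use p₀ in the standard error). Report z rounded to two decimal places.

p̂ = 364/961 ≈ 0.3788.
Standard error under H₀: √(0.36×0.64/961) = 0.0155.
z = (0.3788 − 0.36)/0.0155 = 0.0188/0.0155 = 1.21.

z = 1.21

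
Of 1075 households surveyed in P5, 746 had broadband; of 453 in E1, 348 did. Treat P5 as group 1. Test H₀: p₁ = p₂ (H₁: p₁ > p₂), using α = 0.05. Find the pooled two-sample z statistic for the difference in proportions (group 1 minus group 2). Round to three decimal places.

z = -2.940

p̂₁ = 746/1075 = 0.69395, p̂₂ = 348/453 = 0.76821.
Pooled p̂ = (746+348)/(1075+453) = 1094/1528 = 0.71597.
SE = √(0.203358 × 0.00313774) = 0.02526.
z = (0.69395 − 0.76821)/0.02526 = -0.07426/0.02526 = -2.940.
p-value = P(Z > -2.940) ≈ 0.9984, so at α = 0.05 we fail to reject H₀.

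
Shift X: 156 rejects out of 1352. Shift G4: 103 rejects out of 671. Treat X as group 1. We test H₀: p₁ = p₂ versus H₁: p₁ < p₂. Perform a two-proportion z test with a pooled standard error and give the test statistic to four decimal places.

p̂₁ = 156/1352 ≈ 0.1153846, p̂₂ = 103/671 ≈ 0.1535022.
Pooled p̂ = (156+103)/(1352+671) = 259/2023 = 0.1280277.
SE = √(0.111637 × 0.00222996) = 0.0157780.
z = (0.1153846 − 0.1535022)/0.0157780 = -0.0381176/0.0157780 = -2.4159.

z = -2.4159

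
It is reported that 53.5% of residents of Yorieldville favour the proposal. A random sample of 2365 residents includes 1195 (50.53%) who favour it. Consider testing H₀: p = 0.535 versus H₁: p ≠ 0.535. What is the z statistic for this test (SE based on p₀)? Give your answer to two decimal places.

z = -2.90

p̂ = 1195/2365 = 0.50529.
SE = √(p₀(1−p₀)/n) = √(0.24877/2365) = 0.01026.
z = (0.50529 − 0.535)/0.01026 = -0.02971/0.01026 = -2.90.
p-value = 2·P(Z > 2.897) ≈ 0.0038.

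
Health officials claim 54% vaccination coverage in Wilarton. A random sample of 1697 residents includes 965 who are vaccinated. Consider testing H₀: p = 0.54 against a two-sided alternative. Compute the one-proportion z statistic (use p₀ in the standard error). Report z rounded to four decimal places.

p̂ = 965/1697 ≈ 0.5686506.
Under H₀, SE = √(0.54·0.46/1697) = √(0.000146376) = 0.0120986.
z = (0.5686506 − 0.54)/0.0120986 = 0.0286506/0.0120986 = 2.3681.
Two-sided p-value ≈ 2·Φ(−2.368) = 0.0179.

z = 2.3681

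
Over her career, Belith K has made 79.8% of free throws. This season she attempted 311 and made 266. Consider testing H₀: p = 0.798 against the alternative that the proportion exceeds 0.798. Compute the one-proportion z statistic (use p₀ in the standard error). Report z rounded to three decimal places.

z = 2.517

p̂ = 266/311 ≈ 0.85531.
Standard error under H₀: √(0.798×0.202/311) = 0.02277.
z = (0.85531 − 0.798)/0.02277 = 0.05731/0.02277 = 2.517.
p-value = P(Z > 2.517) ≈ 0.0059.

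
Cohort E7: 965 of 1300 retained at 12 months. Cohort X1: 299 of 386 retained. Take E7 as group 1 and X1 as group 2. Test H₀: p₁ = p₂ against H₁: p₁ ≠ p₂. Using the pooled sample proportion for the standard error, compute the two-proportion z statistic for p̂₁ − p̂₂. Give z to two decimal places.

p̂₁ = 965/1300 = 0.7423, p̂₂ = 299/386 = 0.7746.
Pooled p̂ = (965+299)/(1300+386) = 1264/1686 = 0.7497.
SE = √(0.187648 × 0.0033599) = 0.0251.
z = (0.7423 − 0.7746)/0.0251 = -0.0323/0.0251 = -1.29.

z = -1.29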